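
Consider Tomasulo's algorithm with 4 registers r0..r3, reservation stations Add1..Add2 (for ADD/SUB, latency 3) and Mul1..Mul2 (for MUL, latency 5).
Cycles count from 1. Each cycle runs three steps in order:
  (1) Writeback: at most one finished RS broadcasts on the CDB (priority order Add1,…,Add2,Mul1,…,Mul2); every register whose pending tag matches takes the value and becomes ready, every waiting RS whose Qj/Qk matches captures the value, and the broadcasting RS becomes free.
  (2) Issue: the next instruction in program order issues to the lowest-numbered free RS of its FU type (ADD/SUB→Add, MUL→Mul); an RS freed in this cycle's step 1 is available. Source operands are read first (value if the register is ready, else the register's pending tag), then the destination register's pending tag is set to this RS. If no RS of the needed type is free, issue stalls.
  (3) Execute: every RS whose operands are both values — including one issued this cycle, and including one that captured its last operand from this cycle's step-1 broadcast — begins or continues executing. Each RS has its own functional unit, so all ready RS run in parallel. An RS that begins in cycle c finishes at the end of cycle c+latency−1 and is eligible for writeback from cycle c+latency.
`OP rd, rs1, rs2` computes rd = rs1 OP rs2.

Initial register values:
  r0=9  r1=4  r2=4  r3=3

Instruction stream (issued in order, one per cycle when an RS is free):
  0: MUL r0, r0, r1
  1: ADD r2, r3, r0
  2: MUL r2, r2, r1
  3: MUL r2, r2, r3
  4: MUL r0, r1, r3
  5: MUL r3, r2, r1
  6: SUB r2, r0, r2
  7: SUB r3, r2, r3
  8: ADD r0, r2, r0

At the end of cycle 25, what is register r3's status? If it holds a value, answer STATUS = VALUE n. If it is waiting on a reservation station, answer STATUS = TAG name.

STATUS = TAG Add2

  c1: issue MUL r0<-Mul1  regs: r0:Mul1,r1:4,r2:4,r3:3
  c2: issue ADD r2<-Add1  regs: r0:Mul1,r1:4,r2:Add1,r3:3
  c3: issue MUL r2<-Mul2  regs: r0:Mul1,r1:4,r2:Mul2,r3:3
  c4: stall  regs: r0:Mul1,r1:4,r2:Mul2,r3:3
  c5: stall  regs: r0:Mul1,r1:4,r2:Mul2,r3:3
  c6: CDB Mul1=36; issue MUL r2<-Mul1  regs: r0:36,r1:4,r2:Mul1,r3:3
  c7: stall  regs: r0:36,r1:4,r2:Mul1,r3:3
  c8: stall  regs: r0:36,r1:4,r2:Mul1,r3:3
  c9: CDB Add1=39; stall  regs: r0:36,r1:4,r2:Mul1,r3:3
  c10: stall  regs: r0:36,r1:4,r2:Mul1,r3:3
  c11: stall  regs: r0:36,r1:4,r2:Mul1,r3:3
  c12: stall  regs: r0:36,r1:4,r2:Mul1,r3:3
  c13: stall  regs: r0:36,r1:4,r2:Mul1,r3:3
  c14: CDB Mul2=156; issue MUL r0<-Mul2  regs: r0:Mul2,r1:4,r2:Mul1,r3:3
  c15: stall  regs: r0:Mul2,r1:4,r2:Mul1,r3:3
  c16: stall  regs: r0:Mul2,r1:4,r2:Mul1,r3:3
  c17: stall  regs: r0:Mul2,r1:4,r2:Mul1,r3:3
  c18: stall  regs: r0:Mul2,r1:4,r2:Mul1,r3:3
  c19: CDB Mul1=468; issue MUL r3<-Mul1  regs: r0:Mul2,r1:4,r2:468,r3:Mul1
  c20: CDB Mul2=12; issue SUB r2<-Add1  regs: r0:12,r1:4,r2:Add1,r3:Mul1
  c21: issue SUB r3<-Add2  regs: r0:12,r1:4,r2:Add1,r3:Add2
  c22: stall  regs: r0:12,r1:4,r2:Add1,r3:Add2
  c23: CDB Add1=-456; issue ADD r0<-Add1  regs: r0:Add1,r1:4,r2:-456,r3:Add2
  c24: CDB Mul1=1872  regs: r0:Add1,r1:4,r2:-456,r3:Add2
  c25: -  regs: r0:Add1,r1:4,r2:-456,r3:Add2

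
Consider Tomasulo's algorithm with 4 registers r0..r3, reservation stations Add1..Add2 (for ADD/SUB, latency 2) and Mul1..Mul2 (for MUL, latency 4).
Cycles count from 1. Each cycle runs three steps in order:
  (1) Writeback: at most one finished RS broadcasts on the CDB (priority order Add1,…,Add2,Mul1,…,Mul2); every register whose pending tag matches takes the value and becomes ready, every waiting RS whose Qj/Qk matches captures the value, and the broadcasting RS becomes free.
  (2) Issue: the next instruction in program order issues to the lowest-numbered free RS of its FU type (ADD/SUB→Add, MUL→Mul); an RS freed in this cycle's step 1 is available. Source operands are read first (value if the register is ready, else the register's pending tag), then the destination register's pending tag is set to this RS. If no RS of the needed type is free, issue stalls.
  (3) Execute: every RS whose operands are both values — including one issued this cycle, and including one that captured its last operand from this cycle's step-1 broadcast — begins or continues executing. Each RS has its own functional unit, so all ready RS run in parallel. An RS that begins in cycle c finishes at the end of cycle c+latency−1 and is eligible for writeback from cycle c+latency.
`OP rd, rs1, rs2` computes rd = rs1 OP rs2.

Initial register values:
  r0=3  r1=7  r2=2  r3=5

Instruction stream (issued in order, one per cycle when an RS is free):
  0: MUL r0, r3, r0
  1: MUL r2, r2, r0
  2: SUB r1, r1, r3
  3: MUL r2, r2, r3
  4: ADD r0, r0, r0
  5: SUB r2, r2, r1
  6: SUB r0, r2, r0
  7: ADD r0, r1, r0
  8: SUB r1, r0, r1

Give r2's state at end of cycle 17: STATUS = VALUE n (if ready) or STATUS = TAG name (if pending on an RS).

STATUS = VALUE 148

c1: issue MUL r0<-Mul1 | r0:Mul1,r1:7,r2:2,r3:5
c2: issue MUL r2<-Mul2 | r0:Mul1,r1:7,r2:Mul2,r3:5
c3: issue SUB r1<-Add1 | r0:Mul1,r1:Add1,r2:Mul2,r3:5
c4: stall | r0:Mul1,r1:Add1,r2:Mul2,r3:5
c5: CDB Add1=2; stall | r0:Mul1,r1:2,r2:Mul2,r3:5
c6: CDB Mul1=15; issue MUL r2<-Mul1 | r0:15,r1:2,r2:Mul1,r3:5
c7: issue ADD r0<-Add1 | r0:Add1,r1:2,r2:Mul1,r3:5
c8: issue SUB r2<-Add2 | r0:Add1,r1:2,r2:Add2,r3:5
c9: CDB Add1=30; issue SUB r0<-Add1 | r0:Add1,r1:2,r2:Add2,r3:5
c10: CDB Mul2=30; stall | r0:Add1,r1:2,r2:Add2,r3:5
c11: stall | r0:Add1,r1:2,r2:Add2,r3:5
c12: stall | r0:Add1,r1:2,r2:Add2,r3:5
c13: stall | r0:Add1,r1:2,r2:Add2,r3:5
c14: CDB Mul1=150; stall | r0:Add1,r1:2,r2:Add2,r3:5
c15: stall | r0:Add1,r1:2,r2:Add2,r3:5
c16: CDB Add2=148; issue ADD r0<-Add2 | r0:Add2,r1:2,r2:148,r3:5
c17: stall | r0:Add2,r1:2,r2:148,r3:5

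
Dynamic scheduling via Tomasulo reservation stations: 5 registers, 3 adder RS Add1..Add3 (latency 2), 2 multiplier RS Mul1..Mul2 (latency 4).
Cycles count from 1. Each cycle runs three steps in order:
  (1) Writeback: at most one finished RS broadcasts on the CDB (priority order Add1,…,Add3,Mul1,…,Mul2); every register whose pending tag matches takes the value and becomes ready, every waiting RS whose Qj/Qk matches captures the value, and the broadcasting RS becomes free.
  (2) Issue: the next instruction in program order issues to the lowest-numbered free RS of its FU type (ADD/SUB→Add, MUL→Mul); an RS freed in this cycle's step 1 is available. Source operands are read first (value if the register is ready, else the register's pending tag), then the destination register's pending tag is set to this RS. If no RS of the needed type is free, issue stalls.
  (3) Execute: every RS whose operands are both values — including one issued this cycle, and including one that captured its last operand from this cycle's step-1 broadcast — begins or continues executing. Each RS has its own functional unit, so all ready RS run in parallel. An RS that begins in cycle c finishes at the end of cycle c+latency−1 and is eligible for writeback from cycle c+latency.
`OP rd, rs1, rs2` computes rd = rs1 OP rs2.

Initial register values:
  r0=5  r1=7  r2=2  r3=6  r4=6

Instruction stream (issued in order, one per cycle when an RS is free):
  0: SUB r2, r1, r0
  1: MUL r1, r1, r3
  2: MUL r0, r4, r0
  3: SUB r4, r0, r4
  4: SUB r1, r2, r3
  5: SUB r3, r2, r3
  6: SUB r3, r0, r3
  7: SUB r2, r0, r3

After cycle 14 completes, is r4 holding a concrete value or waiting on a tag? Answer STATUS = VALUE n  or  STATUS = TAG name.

  c1: issue SUB r2<-Add1  regs: r0:5,r1:7,r2:Add1,r3:6,r4:6
  c2: issue MUL r1<-Mul1  regs: r0:5,r1:Mul1,r2:Add1,r3:6,r4:6
  c3: CDB Add1=2; issue MUL r0<-Mul2  regs: r0:Mul2,r1:Mul1,r2:2,r3:6,r4:6
  c4: issue SUB r4<-Add1  regs: r0:Mul2,r1:Mul1,r2:2,r3:6,r4:Add1
  c5: issue SUB r1<-Add2  regs: r0:Mul2,r1:Add2,r2:2,r3:6,r4:Add1
  c6: CDB Mul1=42; issue SUB r3<-Add3  regs: r0:Mul2,r1:Add2,r2:2,r3:Add3,r4:Add1
  c7: CDB Add2=-4; issue SUB r3<-Add2  regs: r0:Mul2,r1:-4,r2:2,r3:Add2,r4:Add1
  c8: CDB Add3=-4; issue SUB r2<-Add3  regs: r0:Mul2,r1:-4,r2:Add3,r3:Add2,r4:Add1
  c9: CDB Mul2=30  regs: r0:30,r1:-4,r2:Add3,r3:Add2,r4:Add1
  c10: -  regs: r0:30,r1:-4,r2:Add3,r3:Add2,r4:Add1
  c11: CDB Add1=24  regs: r0:30,r1:-4,r2:Add3,r3:Add2,r4:24
  c12: CDB Add2=34  regs: r0:30,r1:-4,r2:Add3,r3:34,r4:24
  c13: -  regs: r0:30,r1:-4,r2:Add3,r3:34,r4:24
  c14: CDB Add3=-4  regs: r0:30,r1:-4,r2:-4,r3:34,r4:24

STATUS = VALUE 24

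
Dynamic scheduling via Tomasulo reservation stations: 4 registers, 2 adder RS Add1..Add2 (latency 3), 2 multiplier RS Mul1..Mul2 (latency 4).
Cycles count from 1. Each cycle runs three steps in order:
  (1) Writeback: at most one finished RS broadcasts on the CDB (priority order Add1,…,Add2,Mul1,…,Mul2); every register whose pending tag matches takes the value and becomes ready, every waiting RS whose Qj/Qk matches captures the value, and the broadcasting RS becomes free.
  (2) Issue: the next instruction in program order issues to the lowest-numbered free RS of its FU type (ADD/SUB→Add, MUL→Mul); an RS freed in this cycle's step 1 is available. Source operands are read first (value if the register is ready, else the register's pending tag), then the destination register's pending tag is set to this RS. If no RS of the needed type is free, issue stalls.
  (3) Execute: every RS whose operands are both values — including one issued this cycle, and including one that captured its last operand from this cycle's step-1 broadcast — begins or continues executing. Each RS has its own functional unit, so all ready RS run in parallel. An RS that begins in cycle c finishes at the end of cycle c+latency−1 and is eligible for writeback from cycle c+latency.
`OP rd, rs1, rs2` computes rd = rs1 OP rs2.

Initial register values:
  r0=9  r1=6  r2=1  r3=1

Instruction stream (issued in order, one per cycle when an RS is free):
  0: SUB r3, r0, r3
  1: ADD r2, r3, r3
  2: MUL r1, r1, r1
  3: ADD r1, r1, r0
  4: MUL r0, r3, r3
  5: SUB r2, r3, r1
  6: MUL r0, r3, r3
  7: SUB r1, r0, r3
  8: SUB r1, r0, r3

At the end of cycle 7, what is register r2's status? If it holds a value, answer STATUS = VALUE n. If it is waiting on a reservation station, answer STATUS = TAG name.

STATUS = TAG Add2

cycle 1: issue SUB r3<-Add1 // r0:9,r1:6,r2:1,r3:Add1
cycle 2: issue ADD r2<-Add2 // r0:9,r1:6,r2:Add2,r3:Add1
cycle 3: issue MUL r1<-Mul1 // r0:9,r1:Mul1,r2:Add2,r3:Add1
cycle 4: CDB Add1=8; issue ADD r1<-Add1 // r0:9,r1:Add1,r2:Add2,r3:8
cycle 5: issue MUL r0<-Mul2 // r0:Mul2,r1:Add1,r2:Add2,r3:8
cycle 6: stall // r0:Mul2,r1:Add1,r2:Add2,r3:8
cycle 7: CDB Add2=16; issue SUB r2<-Add2 // r0:Mul2,r1:Add1,r2:Add2,r3:8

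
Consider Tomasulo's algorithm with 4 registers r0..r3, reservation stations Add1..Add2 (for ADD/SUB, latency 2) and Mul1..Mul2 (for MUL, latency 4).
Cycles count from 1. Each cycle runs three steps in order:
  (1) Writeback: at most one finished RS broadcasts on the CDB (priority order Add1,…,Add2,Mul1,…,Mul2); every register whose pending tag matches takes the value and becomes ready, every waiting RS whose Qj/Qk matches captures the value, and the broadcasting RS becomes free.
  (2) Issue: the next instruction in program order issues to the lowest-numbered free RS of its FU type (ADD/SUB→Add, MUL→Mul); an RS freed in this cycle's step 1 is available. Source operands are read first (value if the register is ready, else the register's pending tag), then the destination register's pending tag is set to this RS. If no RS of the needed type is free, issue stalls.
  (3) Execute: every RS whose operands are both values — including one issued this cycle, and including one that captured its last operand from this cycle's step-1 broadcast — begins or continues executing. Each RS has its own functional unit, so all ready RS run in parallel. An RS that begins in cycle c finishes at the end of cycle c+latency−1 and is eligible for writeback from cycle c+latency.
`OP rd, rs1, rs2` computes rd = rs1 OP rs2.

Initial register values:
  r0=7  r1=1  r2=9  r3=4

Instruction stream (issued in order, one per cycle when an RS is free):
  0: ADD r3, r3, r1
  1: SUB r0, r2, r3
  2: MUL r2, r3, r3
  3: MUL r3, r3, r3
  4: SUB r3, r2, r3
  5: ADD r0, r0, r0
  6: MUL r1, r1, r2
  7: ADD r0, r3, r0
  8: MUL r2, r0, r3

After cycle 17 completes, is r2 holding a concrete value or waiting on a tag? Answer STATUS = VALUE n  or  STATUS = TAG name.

STATUS = VALUE 0

c1: issue ADD r3<-Add1 | r0:7,r1:1,r2:9,r3:Add1
c2: issue SUB r0<-Add2 | r0:Add2,r1:1,r2:9,r3:Add1
c3: CDB Add1=5; issue MUL r2<-Mul1 | r0:Add2,r1:1,r2:Mul1,r3:5
c4: issue MUL r3<-Mul2 | r0:Add2,r1:1,r2:Mul1,r3:Mul2
c5: CDB Add2=4; issue SUB r3<-Add1 | r0:4,r1:1,r2:Mul1,r3:Add1
c6: issue ADD r0<-Add2 | r0:Add2,r1:1,r2:Mul1,r3:Add1
c7: CDB Mul1=25; issue MUL r1<-Mul1 | r0:Add2,r1:Mul1,r2:25,r3:Add1
c8: CDB Add2=8; issue ADD r0<-Add2 | r0:Add2,r1:Mul1,r2:25,r3:Add1
c9: CDB Mul2=25; issue MUL r2<-Mul2 | r0:Add2,r1:Mul1,r2:Mul2,r3:Add1
c10: - | r0:Add2,r1:Mul1,r2:Mul2,r3:Add1
c11: CDB Add1=0 | r0:Add2,r1:Mul1,r2:Mul2,r3:0
c12: CDB Mul1=25 | r0:Add2,r1:25,r2:Mul2,r3:0
c13: CDB Add2=8 | r0:8,r1:25,r2:Mul2,r3:0
c14: - | r0:8,r1:25,r2:Mul2,r3:0
c15: - | r0:8,r1:25,r2:Mul2,r3:0
c16: - | r0:8,r1:25,r2:Mul2,r3:0
c17: CDB Mul2=0 | r0:8,r1:25,r2:0,r3:0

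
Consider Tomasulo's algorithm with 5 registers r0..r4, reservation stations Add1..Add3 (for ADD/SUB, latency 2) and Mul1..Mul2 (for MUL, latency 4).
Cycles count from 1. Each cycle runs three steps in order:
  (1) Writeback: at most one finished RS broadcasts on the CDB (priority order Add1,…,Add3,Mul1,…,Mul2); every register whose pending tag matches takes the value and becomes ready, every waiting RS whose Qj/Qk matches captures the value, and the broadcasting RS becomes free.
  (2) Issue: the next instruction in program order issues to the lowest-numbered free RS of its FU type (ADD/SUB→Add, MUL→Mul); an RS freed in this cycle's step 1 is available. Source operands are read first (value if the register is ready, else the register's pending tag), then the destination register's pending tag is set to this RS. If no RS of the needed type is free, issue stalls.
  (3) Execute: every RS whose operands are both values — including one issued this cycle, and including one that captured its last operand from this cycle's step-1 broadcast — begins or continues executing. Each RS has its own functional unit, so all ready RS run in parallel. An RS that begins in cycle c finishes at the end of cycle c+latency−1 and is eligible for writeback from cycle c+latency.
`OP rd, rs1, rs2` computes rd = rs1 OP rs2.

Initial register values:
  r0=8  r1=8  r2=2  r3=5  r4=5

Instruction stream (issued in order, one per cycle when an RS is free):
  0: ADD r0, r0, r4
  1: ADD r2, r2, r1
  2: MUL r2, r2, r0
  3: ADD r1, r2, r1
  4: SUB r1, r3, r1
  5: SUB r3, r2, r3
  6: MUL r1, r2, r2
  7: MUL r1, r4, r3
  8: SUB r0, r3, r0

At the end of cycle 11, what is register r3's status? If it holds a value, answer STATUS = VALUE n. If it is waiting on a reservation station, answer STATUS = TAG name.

  c1: issue ADD r0<-Add1  regs: r0:Add1,r1:8,r2:2,r3:5,r4:5
  c2: issue ADD r2<-Add2  regs: r0:Add1,r1:8,r2:Add2,r3:5,r4:5
  c3: CDB Add1=13; issue MUL r2<-Mul1  regs: r0:13,r1:8,r2:Mul1,r3:5,r4:5
  c4: CDB Add2=10; issue ADD r1<-Add1  regs: r0:13,r1:Add1,r2:Mul1,r3:5,r4:5
  c5: issue SUB r1<-Add2  regs: r0:13,r1:Add2,r2:Mul1,r3:5,r4:5
  c6: issue SUB r3<-Add3  regs: r0:13,r1:Add2,r2:Mul1,r3:Add3,r4:5
  c7: issue MUL r1<-Mul2  regs: r0:13,r1:Mul2,r2:Mul1,r3:Add3,r4:5
  c8: CDB Mul1=130; issue MUL r1<-Mul1  regs: r0:13,r1:Mul1,r2:130,r3:Add3,r4:5
  c9: stall  regs: r0:13,r1:Mul1,r2:130,r3:Add3,r4:5
  c10: CDB Add1=138; issue SUB r0<-Add1  regs: r0:Add1,r1:Mul1,r2:130,r3:Add3,r4:5
  c11: CDB Add3=125  regs: r0:Add1,r1:Mul1,r2:130,r3:125,r4:5

STATUS = VALUE 125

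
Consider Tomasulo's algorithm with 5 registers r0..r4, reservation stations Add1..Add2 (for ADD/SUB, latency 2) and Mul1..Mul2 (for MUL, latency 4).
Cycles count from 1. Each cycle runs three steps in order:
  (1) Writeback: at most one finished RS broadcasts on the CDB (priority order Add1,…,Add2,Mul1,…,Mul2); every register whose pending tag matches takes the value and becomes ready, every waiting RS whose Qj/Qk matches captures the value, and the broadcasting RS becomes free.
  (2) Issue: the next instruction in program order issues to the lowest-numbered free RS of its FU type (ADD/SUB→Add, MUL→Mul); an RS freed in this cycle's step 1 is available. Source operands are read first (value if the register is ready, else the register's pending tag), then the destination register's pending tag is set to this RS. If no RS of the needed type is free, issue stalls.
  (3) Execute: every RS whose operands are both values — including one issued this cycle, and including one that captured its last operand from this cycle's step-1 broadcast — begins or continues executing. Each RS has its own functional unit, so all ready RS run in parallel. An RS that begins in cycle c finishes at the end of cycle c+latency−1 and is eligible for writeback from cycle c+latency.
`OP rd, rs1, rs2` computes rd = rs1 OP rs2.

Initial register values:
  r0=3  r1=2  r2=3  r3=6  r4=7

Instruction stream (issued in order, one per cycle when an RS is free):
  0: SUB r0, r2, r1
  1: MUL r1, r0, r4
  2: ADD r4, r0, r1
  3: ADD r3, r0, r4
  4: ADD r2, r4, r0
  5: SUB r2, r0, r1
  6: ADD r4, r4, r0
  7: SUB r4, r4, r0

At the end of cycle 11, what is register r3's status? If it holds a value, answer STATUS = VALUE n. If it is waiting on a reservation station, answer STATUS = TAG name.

STATUS = TAG Add2

cycle 1: issue SUB r0<-Add1 // r0:Add1,r1:2,r2:3,r3:6,r4:7
cycle 2: issue MUL r1<-Mul1 // r0:Add1,r1:Mul1,r2:3,r3:6,r4:7
cycle 3: CDB Add1=1; issue ADD r4<-Add1 // r0:1,r1:Mul1,r2:3,r3:6,r4:Add1
cycle 4: issue ADD r3<-Add2 // r0:1,r1:Mul1,r2:3,r3:Add2,r4:Add1
cycle 5: stall // r0:1,r1:Mul1,r2:3,r3:Add2,r4:Add1
cycle 6: stall // r0:1,r1:Mul1,r2:3,r3:Add2,r4:Add1
cycle 7: CDB Mul1=7; stall // r0:1,r1:7,r2:3,r3:Add2,r4:Add1
cycle 8: stall // r0:1,r1:7,r2:3,r3:Add2,r4:Add1
cycle 9: CDB Add1=8; issue ADD r2<-Add1 // r0:1,r1:7,r2:Add1,r3:Add2,r4:8
cycle 10: stall // r0:1,r1:7,r2:Add1,r3:Add2,r4:8
cycle 11: CDB Add1=9; issue SUB r2<-Add1 // r0:1,r1:7,r2:Add1,r3:Add2,r4:8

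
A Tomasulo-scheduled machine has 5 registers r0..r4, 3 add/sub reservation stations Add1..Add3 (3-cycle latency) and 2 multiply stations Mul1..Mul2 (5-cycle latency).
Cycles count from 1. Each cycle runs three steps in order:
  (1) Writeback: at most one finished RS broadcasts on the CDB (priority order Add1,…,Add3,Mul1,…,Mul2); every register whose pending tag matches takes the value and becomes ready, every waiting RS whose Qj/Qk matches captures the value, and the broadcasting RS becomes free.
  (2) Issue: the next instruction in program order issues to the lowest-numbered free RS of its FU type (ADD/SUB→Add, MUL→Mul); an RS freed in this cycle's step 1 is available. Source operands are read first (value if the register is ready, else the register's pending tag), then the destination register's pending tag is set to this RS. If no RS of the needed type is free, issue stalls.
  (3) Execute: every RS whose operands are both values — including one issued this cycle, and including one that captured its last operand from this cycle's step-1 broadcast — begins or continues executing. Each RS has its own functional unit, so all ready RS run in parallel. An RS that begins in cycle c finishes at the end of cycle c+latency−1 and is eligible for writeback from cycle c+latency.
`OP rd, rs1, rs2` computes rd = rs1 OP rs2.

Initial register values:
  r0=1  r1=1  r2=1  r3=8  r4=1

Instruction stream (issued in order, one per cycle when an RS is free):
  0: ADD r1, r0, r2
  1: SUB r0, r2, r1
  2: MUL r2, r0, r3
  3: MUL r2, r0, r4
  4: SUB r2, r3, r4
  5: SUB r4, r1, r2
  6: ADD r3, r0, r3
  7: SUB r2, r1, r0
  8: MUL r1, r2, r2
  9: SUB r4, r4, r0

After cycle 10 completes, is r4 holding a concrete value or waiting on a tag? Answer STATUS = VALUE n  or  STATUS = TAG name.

cycle 1: issue ADD r1<-Add1 // r0:1,r1:Add1,r2:1,r3:8,r4:1
cycle 2: issue SUB r0<-Add2 // r0:Add2,r1:Add1,r2:1,r3:8,r4:1
cycle 3: issue MUL r2<-Mul1 // r0:Add2,r1:Add1,r2:Mul1,r3:8,r4:1
cycle 4: CDB Add1=2; issue MUL r2<-Mul2 // r0:Add2,r1:2,r2:Mul2,r3:8,r4:1
cycle 5: issue SUB r2<-Add1 // r0:Add2,r1:2,r2:Add1,r3:8,r4:1
cycle 6: issue SUB r4<-Add3 // r0:Add2,r1:2,r2:Add1,r3:8,r4:Add3
cycle 7: CDB Add2=-1; issue ADD r3<-Add2 // r0:-1,r1:2,r2:Add1,r3:Add2,r4:Add3
cycle 8: CDB Add1=7; issue SUB r2<-Add1 // r0:-1,r1:2,r2:Add1,r3:Add2,r4:Add3
cycle 9: stall // r0:-1,r1:2,r2:Add1,r3:Add2,r4:Add3
cycle 10: CDB Add2=7; stall // r0:-1,r1:2,r2:Add1,r3:7,r4:Add3

STATUS = TAG Add3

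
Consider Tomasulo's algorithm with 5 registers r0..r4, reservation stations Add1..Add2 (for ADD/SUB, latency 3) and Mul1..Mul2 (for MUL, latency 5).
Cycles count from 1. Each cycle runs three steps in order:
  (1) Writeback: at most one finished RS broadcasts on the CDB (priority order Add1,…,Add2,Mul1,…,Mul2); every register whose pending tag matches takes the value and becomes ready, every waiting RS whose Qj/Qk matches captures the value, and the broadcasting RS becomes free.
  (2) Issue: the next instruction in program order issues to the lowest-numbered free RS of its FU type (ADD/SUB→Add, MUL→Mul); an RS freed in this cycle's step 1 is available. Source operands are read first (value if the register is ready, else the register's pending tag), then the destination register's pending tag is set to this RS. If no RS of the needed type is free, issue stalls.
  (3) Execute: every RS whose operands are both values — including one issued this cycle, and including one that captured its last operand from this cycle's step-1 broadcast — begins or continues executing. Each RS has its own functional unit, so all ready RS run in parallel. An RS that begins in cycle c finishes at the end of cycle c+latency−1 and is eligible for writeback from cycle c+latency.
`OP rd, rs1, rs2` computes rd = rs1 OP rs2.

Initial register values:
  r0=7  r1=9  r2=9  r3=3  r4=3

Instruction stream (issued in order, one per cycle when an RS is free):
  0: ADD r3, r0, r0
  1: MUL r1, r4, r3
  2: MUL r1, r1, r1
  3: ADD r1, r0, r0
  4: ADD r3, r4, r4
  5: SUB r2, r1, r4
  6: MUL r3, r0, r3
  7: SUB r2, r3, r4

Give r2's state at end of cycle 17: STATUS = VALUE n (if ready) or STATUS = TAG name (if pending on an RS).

cycle 1: issue ADD r3<-Add1 // r0:7,r1:9,r2:9,r3:Add1,r4:3
cycle 2: issue MUL r1<-Mul1 // r0:7,r1:Mul1,r2:9,r3:Add1,r4:3
cycle 3: issue MUL r1<-Mul2 // r0:7,r1:Mul2,r2:9,r3:Add1,r4:3
cycle 4: CDB Add1=14; issue ADD r1<-Add1 // r0:7,r1:Add1,r2:9,r3:14,r4:3
cycle 5: issue ADD r3<-Add2 // r0:7,r1:Add1,r2:9,r3:Add2,r4:3
cycle 6: stall // r0:7,r1:Add1,r2:9,r3:Add2,r4:3
cycle 7: CDB Add1=14; issue SUB r2<-Add1 // r0:7,r1:14,r2:Add1,r3:Add2,r4:3
cycle 8: CDB Add2=6; stall // r0:7,r1:14,r2:Add1,r3:6,r4:3
cycle 9: CDB Mul1=42; issue MUL r3<-Mul1 // r0:7,r1:14,r2:Add1,r3:Mul1,r4:3
cycle 10: CDB Add1=11; issue SUB r2<-Add1 // r0:7,r1:14,r2:Add1,r3:Mul1,r4:3
cycle 11: - // r0:7,r1:14,r2:Add1,r3:Mul1,r4:3
cycle 12: - // r0:7,r1:14,r2:Add1,r3:Mul1,r4:3
cycle 13: - // r0:7,r1:14,r2:Add1,r3:Mul1,r4:3
cycle 14: CDB Mul1=42 // r0:7,r1:14,r2:Add1,r3:42,r4:3
cycle 15: CDB Mul2=1764 // r0:7,r1:14,r2:Add1,r3:42,r4:3
cycle 16: - // r0:7,r1:14,r2:Add1,r3:42,r4:3
cycle 17: CDB Add1=39 // r0:7,r1:14,r2:39,r3:42,r4:3

STATUS = VALUE 39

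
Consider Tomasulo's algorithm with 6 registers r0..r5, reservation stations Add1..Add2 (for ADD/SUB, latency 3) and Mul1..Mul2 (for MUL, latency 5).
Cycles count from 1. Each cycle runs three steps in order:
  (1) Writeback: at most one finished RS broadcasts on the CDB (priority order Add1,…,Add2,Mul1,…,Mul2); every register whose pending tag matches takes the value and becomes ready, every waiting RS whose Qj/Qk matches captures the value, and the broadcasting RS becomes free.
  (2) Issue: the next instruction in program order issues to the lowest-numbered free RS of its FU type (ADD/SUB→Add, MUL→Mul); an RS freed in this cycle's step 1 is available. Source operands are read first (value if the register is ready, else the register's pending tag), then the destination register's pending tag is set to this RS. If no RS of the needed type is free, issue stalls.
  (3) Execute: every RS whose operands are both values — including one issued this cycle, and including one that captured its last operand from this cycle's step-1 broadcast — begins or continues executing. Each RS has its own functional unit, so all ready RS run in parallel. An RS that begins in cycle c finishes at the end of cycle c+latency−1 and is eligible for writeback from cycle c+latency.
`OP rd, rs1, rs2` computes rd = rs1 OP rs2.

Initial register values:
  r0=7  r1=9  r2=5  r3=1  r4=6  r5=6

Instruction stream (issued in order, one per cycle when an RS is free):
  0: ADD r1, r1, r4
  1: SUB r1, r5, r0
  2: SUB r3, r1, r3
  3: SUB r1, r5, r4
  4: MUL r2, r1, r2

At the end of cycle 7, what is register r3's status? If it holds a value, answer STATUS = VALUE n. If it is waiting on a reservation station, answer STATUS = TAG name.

STATUS = TAG Add1

c1: issue ADD r1<-Add1 | r0:7,r1:Add1,r2:5,r3:1,r4:6,r5:6
c2: issue SUB r1<-Add2 | r0:7,r1:Add2,r2:5,r3:1,r4:6,r5:6
c3: stall | r0:7,r1:Add2,r2:5,r3:1,r4:6,r5:6
c4: CDB Add1=15; issue SUB r3<-Add1 | r0:7,r1:Add2,r2:5,r3:Add1,r4:6,r5:6
c5: CDB Add2=-1; issue SUB r1<-Add2 | r0:7,r1:Add2,r2:5,r3:Add1,r4:6,r5:6
c6: issue MUL r2<-Mul1 | r0:7,r1:Add2,r2:Mul1,r3:Add1,r4:6,r5:6
c7: - | r0:7,r1:Add2,r2:Mul1,r3:Add1,r4:6,r5:6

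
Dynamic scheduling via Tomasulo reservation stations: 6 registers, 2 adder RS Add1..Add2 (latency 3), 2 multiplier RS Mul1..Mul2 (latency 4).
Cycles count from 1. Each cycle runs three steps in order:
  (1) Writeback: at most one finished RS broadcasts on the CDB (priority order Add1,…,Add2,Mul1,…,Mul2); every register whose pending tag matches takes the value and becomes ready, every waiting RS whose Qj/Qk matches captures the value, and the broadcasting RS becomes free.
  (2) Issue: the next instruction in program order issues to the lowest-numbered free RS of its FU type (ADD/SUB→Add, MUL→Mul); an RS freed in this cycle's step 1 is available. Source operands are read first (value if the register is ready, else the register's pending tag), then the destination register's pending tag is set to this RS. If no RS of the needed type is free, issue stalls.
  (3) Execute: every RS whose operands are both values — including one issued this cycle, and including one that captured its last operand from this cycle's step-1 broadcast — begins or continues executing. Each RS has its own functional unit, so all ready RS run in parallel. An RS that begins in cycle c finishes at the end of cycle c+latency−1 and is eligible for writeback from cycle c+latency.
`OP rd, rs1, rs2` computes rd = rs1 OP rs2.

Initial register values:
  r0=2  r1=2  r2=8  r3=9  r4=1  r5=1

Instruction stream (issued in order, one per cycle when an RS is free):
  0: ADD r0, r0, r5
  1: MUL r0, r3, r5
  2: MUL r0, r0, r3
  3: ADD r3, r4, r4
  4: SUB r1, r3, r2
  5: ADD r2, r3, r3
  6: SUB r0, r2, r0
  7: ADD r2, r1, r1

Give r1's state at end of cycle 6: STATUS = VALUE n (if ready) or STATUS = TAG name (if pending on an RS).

  c1: issue ADD r0<-Add1  regs: r0:Add1,r1:2,r2:8,r3:9,r4:1,r5:1
  c2: issue MUL r0<-Mul1  regs: r0:Mul1,r1:2,r2:8,r3:9,r4:1,r5:1
  c3: issue MUL r0<-Mul2  regs: r0:Mul2,r1:2,r2:8,r3:9,r4:1,r5:1
  c4: CDB Add1=3; issue ADD r3<-Add1  regs: r0:Mul2,r1:2,r2:8,r3:Add1,r4:1,r5:1
  c5: issue SUB r1<-Add2  regs: r0:Mul2,r1:Add2,r2:8,r3:Add1,r4:1,r5:1
  c6: CDB Mul1=9; stall  regs: r0:Mul2,r1:Add2,r2:8,r3:Add1,r4:1,r5:1

STATUS = TAG Add2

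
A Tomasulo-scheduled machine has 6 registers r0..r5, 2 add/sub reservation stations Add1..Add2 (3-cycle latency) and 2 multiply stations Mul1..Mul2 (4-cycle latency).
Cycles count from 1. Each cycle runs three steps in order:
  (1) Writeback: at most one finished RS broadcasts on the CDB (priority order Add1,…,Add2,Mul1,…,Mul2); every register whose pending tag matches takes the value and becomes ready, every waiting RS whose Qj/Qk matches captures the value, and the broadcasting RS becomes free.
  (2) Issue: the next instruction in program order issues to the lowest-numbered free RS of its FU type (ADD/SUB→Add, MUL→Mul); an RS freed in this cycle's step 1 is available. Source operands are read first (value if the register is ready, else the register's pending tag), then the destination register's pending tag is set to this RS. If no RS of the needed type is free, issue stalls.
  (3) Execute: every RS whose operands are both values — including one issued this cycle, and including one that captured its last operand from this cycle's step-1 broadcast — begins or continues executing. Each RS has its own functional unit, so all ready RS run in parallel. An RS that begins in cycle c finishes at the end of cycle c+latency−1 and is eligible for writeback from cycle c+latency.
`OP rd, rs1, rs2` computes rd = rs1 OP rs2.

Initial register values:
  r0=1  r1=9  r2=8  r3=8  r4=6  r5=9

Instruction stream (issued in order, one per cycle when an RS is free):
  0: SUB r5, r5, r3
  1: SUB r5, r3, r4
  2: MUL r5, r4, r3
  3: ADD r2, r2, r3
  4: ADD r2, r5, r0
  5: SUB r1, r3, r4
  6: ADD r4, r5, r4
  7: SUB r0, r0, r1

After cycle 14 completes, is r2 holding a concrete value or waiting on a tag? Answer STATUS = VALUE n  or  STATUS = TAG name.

cycle 1: issue SUB r5<-Add1 // r0:1,r1:9,r2:8,r3:8,r4:6,r5:Add1
cycle 2: issue SUB r5<-Add2 // r0:1,r1:9,r2:8,r3:8,r4:6,r5:Add2
cycle 3: issue MUL r5<-Mul1 // r0:1,r1:9,r2:8,r3:8,r4:6,r5:Mul1
cycle 4: CDB Add1=1; issue ADD r2<-Add1 // r0:1,r1:9,r2:Add1,r3:8,r4:6,r5:Mul1
cycle 5: CDB Add2=2; issue ADD r2<-Add2 // r0:1,r1:9,r2:Add2,r3:8,r4:6,r5:Mul1
cycle 6: stall // r0:1,r1:9,r2:Add2,r3:8,r4:6,r5:Mul1
cycle 7: CDB Add1=16; issue SUB r1<-Add1 // r0:1,r1:Add1,r2:Add2,r3:8,r4:6,r5:Mul1
cycle 8: CDB Mul1=48; stall // r0:1,r1:Add1,r2:Add2,r3:8,r4:6,r5:48
cycle 9: stall // r0:1,r1:Add1,r2:Add2,r3:8,r4:6,r5:48
cycle 10: CDB Add1=2; issue ADD r4<-Add1 // r0:1,r1:2,r2:Add2,r3:8,r4:Add1,r5:48
cycle 11: CDB Add2=49; issue SUB r0<-Add2 // r0:Add2,r1:2,r2:49,r3:8,r4:Add1,r5:48
cycle 12: - // r0:Add2,r1:2,r2:49,r3:8,r4:Add1,r5:48
cycle 13: CDB Add1=54 // r0:Add2,r1:2,r2:49,r3:8,r4:54,r5:48
cycle 14: CDB Add2=-1 // r0:-1,r1:2,r2:49,r3:8,r4:54,r5:48

STATUS = VALUE 49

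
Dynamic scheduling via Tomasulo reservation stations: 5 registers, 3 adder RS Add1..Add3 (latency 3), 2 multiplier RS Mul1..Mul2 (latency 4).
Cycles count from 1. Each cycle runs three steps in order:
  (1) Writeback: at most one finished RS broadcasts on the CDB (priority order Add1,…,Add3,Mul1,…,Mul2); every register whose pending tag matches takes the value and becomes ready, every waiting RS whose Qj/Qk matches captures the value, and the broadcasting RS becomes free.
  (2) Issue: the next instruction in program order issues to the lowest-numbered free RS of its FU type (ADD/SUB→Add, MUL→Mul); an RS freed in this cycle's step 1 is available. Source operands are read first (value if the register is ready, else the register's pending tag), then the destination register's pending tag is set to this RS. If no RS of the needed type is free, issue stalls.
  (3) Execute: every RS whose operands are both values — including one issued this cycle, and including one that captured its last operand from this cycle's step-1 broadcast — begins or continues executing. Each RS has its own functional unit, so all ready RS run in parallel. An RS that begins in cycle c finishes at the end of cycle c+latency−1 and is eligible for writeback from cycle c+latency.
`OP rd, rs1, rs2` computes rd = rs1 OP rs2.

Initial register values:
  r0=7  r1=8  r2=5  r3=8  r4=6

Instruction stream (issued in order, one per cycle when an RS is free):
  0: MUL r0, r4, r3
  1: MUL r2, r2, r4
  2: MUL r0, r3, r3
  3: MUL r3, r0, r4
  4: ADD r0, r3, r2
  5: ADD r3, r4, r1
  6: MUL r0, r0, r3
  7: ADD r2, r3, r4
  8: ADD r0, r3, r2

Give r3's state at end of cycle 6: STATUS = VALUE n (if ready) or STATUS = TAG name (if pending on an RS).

STATUS = TAG Mul2

c1: issue MUL r0<-Mul1 | r0:Mul1,r1:8,r2:5,r3:8,r4:6
c2: issue MUL r2<-Mul2 | r0:Mul1,r1:8,r2:Mul2,r3:8,r4:6
c3: stall | r0:Mul1,r1:8,r2:Mul2,r3:8,r4:6
c4: stall | r0:Mul1,r1:8,r2:Mul2,r3:8,r4:6
c5: CDB Mul1=48; issue MUL r0<-Mul1 | r0:Mul1,r1:8,r2:Mul2,r3:8,r4:6
c6: CDB Mul2=30; issue MUL r3<-Mul2 | r0:Mul1,r1:8,r2:30,r3:Mul2,r4:6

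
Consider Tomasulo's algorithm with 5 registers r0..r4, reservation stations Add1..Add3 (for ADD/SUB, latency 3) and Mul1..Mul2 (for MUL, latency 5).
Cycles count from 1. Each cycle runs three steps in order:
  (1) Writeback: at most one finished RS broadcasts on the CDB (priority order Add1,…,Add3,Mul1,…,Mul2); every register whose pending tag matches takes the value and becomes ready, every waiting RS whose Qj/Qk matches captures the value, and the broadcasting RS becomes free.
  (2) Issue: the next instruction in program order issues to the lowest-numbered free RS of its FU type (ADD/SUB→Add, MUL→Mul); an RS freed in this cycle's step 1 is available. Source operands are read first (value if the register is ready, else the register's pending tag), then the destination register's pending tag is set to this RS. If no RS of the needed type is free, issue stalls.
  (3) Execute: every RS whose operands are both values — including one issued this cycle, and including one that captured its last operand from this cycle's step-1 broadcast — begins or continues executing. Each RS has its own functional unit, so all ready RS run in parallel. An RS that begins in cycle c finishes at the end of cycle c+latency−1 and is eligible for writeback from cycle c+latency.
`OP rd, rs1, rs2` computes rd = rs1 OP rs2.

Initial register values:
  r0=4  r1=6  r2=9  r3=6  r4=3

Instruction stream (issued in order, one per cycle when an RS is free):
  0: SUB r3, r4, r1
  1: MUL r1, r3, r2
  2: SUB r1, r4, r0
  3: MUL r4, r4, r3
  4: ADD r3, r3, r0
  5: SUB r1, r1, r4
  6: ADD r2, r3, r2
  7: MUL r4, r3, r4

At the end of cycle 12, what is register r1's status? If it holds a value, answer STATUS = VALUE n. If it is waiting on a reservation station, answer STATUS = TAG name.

STATUS = TAG Add2

  c1: issue SUB r3<-Add1  regs: r0:4,r1:6,r2:9,r3:Add1,r4:3
  c2: issue MUL r1<-Mul1  regs: r0:4,r1:Mul1,r2:9,r3:Add1,r4:3
  c3: issue SUB r1<-Add2  regs: r0:4,r1:Add2,r2:9,r3:Add1,r4:3
  c4: CDB Add1=-3; issue MUL r4<-Mul2  regs: r0:4,r1:Add2,r2:9,r3:-3,r4:Mul2
  c5: issue ADD r3<-Add1  regs: r0:4,r1:Add2,r2:9,r3:Add1,r4:Mul2
  c6: CDB Add2=-1; issue SUB r1<-Add2  regs: r0:4,r1:Add2,r2:9,r3:Add1,r4:Mul2
  c7: issue ADD r2<-Add3  regs: r0:4,r1:Add2,r2:Add3,r3:Add1,r4:Mul2
  c8: CDB Add1=1; stall  regs: r0:4,r1:Add2,r2:Add3,r3:1,r4:Mul2
  c9: CDB Mul1=-27; issue MUL r4<-Mul1  regs: r0:4,r1:Add2,r2:Add3,r3:1,r4:Mul1
  c10: CDB Mul2=-9  regs: r0:4,r1:Add2,r2:Add3,r3:1,r4:Mul1
  c11: CDB Add3=10  regs: r0:4,r1:Add2,r2:10,r3:1,r4:Mul1
  c12: -  regs: r0:4,r1:Add2,r2:10,r3:1,r4:Mul1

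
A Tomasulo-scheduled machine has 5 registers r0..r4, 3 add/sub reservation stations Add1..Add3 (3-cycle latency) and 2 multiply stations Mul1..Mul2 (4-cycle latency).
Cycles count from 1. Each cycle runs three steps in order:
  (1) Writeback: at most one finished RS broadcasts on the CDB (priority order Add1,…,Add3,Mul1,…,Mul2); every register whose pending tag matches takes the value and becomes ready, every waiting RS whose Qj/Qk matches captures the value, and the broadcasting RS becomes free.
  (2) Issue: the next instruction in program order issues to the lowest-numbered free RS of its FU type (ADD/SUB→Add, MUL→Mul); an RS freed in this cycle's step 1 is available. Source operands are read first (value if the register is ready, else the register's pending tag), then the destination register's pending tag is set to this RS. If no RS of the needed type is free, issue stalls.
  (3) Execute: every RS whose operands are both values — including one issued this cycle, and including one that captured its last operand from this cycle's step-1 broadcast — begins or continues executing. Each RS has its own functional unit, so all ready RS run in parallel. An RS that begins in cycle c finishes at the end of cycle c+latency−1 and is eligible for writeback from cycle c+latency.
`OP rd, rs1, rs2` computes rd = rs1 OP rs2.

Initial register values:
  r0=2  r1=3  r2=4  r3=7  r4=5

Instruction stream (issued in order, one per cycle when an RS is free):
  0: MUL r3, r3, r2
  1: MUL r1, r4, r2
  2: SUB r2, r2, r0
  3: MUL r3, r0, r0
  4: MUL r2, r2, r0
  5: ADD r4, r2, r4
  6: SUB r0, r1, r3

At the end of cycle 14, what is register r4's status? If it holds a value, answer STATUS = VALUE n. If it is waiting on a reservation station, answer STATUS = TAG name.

  c1: issue MUL r3<-Mul1  regs: r0:2,r1:3,r2:4,r3:Mul1,r4:5
  c2: issue MUL r1<-Mul2  regs: r0:2,r1:Mul2,r2:4,r3:Mul1,r4:5
  c3: issue SUB r2<-Add1  regs: r0:2,r1:Mul2,r2:Add1,r3:Mul1,r4:5
  c4: stall  regs: r0:2,r1:Mul2,r2:Add1,r3:Mul1,r4:5
  c5: CDB Mul1=28; issue MUL r3<-Mul1  regs: r0:2,r1:Mul2,r2:Add1,r3:Mul1,r4:5
  c6: CDB Add1=2; stall  regs: r0:2,r1:Mul2,r2:2,r3:Mul1,r4:5
  c7: CDB Mul2=20; issue MUL r2<-Mul2  regs: r0:2,r1:20,r2:Mul2,r3:Mul1,r4:5
  c8: issue ADD r4<-Add1  regs: r0:2,r1:20,r2:Mul2,r3:Mul1,r4:Add1
  c9: CDB Mul1=4; issue SUB r0<-Add2  regs: r0:Add2,r1:20,r2:Mul2,r3:4,r4:Add1
  c10: -  regs: r0:Add2,r1:20,r2:Mul2,r3:4,r4:Add1
  c11: CDB Mul2=4  regs: r0:Add2,r1:20,r2:4,r3:4,r4:Add1
  c12: CDB Add2=16  regs: r0:16,r1:20,r2:4,r3:4,r4:Add1
  c13: -  regs: r0:16,r1:20,r2:4,r3:4,r4:Add1
  c14: CDB Add1=9  regs: r0:16,r1:20,r2:4,r3:4,r4:9

STATUS = VALUE 9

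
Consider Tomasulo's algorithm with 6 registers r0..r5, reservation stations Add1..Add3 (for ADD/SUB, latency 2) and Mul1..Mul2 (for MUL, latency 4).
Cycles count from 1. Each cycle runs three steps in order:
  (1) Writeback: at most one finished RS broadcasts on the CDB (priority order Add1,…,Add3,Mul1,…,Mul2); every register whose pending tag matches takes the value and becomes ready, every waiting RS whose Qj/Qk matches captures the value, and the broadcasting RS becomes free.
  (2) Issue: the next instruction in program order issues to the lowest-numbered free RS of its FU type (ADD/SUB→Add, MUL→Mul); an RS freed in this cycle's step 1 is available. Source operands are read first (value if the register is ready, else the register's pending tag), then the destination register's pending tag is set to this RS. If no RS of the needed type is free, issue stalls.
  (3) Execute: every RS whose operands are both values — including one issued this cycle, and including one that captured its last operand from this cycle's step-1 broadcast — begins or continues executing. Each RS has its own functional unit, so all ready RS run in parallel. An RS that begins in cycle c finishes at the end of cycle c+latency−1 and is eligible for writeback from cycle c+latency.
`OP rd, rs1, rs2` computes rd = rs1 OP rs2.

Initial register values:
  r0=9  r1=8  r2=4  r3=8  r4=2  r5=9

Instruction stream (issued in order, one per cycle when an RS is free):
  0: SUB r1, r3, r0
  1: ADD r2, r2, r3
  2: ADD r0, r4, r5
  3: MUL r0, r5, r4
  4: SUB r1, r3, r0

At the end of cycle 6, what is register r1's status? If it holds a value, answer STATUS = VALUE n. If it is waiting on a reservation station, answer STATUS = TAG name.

STATUS = TAG Add1

c1: issue SUB r1<-Add1 | r0:9,r1:Add1,r2:4,r3:8,r4:2,r5:9
c2: issue ADD r2<-Add2 | r0:9,r1:Add1,r2:Add2,r3:8,r4:2,r5:9
c3: CDB Add1=-1; issue ADD r0<-Add1 | r0:Add1,r1:-1,r2:Add2,r3:8,r4:2,r5:9
c4: CDB Add2=12; issue MUL r0<-Mul1 | r0:Mul1,r1:-1,r2:12,r3:8,r4:2,r5:9
c5: CDB Add1=11; issue SUB r1<-Add1 | r0:Mul1,r1:Add1,r2:12,r3:8,r4:2,r5:9
c6: - | r0:Mul1,r1:Add1,r2:12,r3:8,r4:2,r5:9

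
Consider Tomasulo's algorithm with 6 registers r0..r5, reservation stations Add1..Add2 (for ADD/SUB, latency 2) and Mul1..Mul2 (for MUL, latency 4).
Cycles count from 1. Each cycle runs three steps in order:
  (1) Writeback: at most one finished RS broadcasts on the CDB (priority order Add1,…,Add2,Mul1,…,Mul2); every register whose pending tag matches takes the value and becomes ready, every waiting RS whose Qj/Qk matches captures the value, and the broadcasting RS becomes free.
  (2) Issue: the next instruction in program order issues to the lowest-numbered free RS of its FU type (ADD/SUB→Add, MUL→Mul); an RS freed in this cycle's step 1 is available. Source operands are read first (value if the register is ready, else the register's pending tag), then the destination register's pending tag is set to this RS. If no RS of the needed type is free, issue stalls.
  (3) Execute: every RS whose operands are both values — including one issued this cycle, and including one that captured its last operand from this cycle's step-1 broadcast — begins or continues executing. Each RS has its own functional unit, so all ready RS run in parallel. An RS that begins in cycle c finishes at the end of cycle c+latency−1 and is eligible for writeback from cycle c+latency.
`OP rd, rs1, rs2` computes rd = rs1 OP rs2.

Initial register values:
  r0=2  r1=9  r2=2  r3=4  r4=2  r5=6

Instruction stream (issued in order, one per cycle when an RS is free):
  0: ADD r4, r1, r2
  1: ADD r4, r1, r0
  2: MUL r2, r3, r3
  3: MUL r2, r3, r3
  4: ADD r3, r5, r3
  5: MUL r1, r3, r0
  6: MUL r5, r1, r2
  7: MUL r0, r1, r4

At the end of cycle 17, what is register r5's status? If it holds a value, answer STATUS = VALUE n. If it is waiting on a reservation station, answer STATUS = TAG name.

  c1: issue ADD r4<-Add1  regs: r0:2,r1:9,r2:2,r3:4,r4:Add1,r5:6
  c2: issue ADD r4<-Add2  regs: r0:2,r1:9,r2:2,r3:4,r4:Add2,r5:6
  c3: CDB Add1=11; issue MUL r2<-Mul1  regs: r0:2,r1:9,r2:Mul1,r3:4,r4:Add2,r5:6
  c4: CDB Add2=11; issue MUL r2<-Mul2  regs: r0:2,r1:9,r2:Mul2,r3:4,r4:11,r5:6
  c5: issue ADD r3<-Add1  regs: r0:2,r1:9,r2:Mul2,r3:Add1,r4:11,r5:6
  c6: stall  regs: r0:2,r1:9,r2:Mul2,r3:Add1,r4:11,r5:6
  c7: CDB Add1=10; stall  regs: r0:2,r1:9,r2:Mul2,r3:10,r4:11,r5:6
  c8: CDB Mul1=16; issue MUL r1<-Mul1  regs: r0:2,r1:Mul1,r2:Mul2,r3:10,r4:11,r5:6
  c9: CDB Mul2=16; issue MUL r5<-Mul2  regs: r0:2,r1:Mul1,r2:16,r3:10,r4:11,r5:Mul2
  c10: stall  regs: r0:2,r1:Mul1,r2:16,r3:10,r4:11,r5:Mul2
  c11: stall  regs: r0:2,r1:Mul1,r2:16,r3:10,r4:11,r5:Mul2
  c12: CDB Mul1=20; issue MUL r0<-Mul1  regs: r0:Mul1,r1:20,r2:16,r3:10,r4:11,r5:Mul2
  c13: -  regs: r0:Mul1,r1:20,r2:16,r3:10,r4:11,r5:Mul2
  c14: -  regs: r0:Mul1,r1:20,r2:16,r3:10,r4:11,r5:Mul2
  c15: -  regs: r0:Mul1,r1:20,r2:16,r3:10,r4:11,r5:Mul2
  c16: CDB Mul1=220  regs: r0:220,r1:20,r2:16,r3:10,r4:11,r5:Mul2
  c17: CDB Mul2=320  regs: r0:220,r1:20,r2:16,r3:10,r4:11,r5:320

STATUS = VALUE 320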